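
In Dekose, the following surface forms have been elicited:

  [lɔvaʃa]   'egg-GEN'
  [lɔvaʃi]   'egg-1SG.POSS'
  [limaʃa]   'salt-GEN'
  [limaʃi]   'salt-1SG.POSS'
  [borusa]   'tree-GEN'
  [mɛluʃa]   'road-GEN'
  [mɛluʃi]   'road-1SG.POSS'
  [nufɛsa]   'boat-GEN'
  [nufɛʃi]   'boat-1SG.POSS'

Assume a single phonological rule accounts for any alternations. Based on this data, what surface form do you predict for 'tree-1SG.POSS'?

The root 'boat' surfaces as [nufɛsa] and [nufɛʃi], with a stem-final [s] ~ [ʃ] alternation.
The stem 'egg' ([lɔvaʃa], [lɔvaʃi]) shows [ʃ] unchanged in both environments, so [ʃ] cannot be basic with [s] derived before the GEN suffix.
The alternation reflects palatalization before a front vowel: /s/ becomes palato-alveolar [ʃ] before a front vowel. /s/ is underlying.
From [borusa] the stem 'tree' is /borus/; before a front vowel this yields [boruʃi].

[boruʃi]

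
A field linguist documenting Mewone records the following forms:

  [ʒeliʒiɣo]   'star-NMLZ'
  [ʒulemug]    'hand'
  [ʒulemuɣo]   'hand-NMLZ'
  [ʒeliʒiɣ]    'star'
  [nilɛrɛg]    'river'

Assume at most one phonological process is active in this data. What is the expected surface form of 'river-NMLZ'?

[nilɛrɛɣo]

The stem for 'hand' ends in [g] in [ʒulemug] but [ɣ] in [ʒulemuɣo].
Compare 'star', with invariant [ɣ] in [ʒeliʒiɣ] and [ʒeliʒiɣo]: an analysis with underlying /ɣ/ and a rule producing [g] in isolation would wrongly predict alternation here too.
Therefore /g/ is basic and [ɣ] is derived by intervocalic spirantization (voiced stops become fricatives between vowels).
From [nilɛrɛg] the stem 'river' is /nilɛrɛg/; between vowels this yields [nilɛrɛɣo].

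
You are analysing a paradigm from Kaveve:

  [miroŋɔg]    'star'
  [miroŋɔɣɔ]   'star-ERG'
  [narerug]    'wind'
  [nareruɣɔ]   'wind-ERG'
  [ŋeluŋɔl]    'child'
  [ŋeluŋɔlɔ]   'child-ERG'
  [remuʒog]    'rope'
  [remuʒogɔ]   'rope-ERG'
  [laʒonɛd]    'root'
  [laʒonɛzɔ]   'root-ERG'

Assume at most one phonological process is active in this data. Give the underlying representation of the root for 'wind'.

/nareruɣ/

'wind' shows [g] ~ [ɣ] at the end of the stem ([narerug] vs [nareruɣɔ]).
If /g/ were underlying and a rule turned it into [ɣ] before the ERG suffix, 'rope' would also alternate; but it has [g] in both [remuʒog] and [remuʒogɔ].
So /ɣ/ is underlying, and a rule of word-final hardening — voiced fricatives become stops word-finally — gives [g].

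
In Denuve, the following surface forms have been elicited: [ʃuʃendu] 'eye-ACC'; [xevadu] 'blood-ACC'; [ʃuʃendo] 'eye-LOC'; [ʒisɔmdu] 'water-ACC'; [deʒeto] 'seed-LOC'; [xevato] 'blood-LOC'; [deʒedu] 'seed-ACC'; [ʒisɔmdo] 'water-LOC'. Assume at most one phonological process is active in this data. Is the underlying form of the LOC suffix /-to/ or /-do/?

The LOC morpheme has two allomorphs, [-do] and [-to].
The ACC suffix, which begins with [d], is invariant after every stem; so [d] is not altered by any rule here.
So the underlying form is /-to/, and voiceless stops become voiced after a nasal.

/-to/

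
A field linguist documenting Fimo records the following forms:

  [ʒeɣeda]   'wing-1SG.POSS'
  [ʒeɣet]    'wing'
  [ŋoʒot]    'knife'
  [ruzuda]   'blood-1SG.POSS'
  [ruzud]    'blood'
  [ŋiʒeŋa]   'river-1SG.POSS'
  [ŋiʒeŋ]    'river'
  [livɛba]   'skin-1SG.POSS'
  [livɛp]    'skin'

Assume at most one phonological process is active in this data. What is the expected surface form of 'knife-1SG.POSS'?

[ŋoʒoda]

'wing' shows [d] ~ [t] at the end of the stem ([ʒeɣeda] vs [ʒeɣet]).
The stem 'blood' ([ruzuda], [ruzud]) shows [d] unchanged in both environments, so [d] cannot be basic with [t] derived in isolation.
Therefore /t/ is basic and [d] is derived by intervocalic voicing (voiceless stops become voiced between vowels).
From [ŋoʒot] the stem 'knife' is /ŋoʒot/; between vowels this yields [ŋoʒoda].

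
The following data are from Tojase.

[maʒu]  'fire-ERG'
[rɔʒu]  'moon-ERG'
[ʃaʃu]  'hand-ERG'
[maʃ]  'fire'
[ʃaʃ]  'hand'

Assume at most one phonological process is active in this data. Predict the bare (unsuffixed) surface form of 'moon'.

[rɔʃ]

In [maʒu] and [maʃ] the final segment of 'fire' alternates: [ʒ] ~ [ʃ].
The stem 'hand' ([ʃaʃu], [ʃaʃ]) shows [ʃ] unchanged in both environments, so [ʃ] cannot be basic with [ʒ] derived before the ERG suffix.
Therefore /ʒ/ is basic and [ʃ] is derived by word-final obstruent devoicing (voiced obstruents become voiceless word-finally).
From [rɔʒu] the stem 'moon' is /rɔʒ/; word-finally this yields [rɔʃ].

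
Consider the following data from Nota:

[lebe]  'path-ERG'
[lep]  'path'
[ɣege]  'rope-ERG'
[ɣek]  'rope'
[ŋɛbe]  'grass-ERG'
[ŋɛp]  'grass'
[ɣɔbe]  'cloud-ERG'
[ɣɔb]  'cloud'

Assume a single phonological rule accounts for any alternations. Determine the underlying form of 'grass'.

'grass' shows [b] ~ [p] at the end of the stem ([ŋɛbe] vs [ŋɛp]).
If /b/ were underlying and a rule turned it into [p] in isolation, 'cloud' would also alternate; but it has [b] in both [ɣɔbe] and [ɣɔb].
So /p/ is underlying, and a rule of intervocalic voicing — voiceless stops become voiced between vowels — gives [b].

/ŋɛp/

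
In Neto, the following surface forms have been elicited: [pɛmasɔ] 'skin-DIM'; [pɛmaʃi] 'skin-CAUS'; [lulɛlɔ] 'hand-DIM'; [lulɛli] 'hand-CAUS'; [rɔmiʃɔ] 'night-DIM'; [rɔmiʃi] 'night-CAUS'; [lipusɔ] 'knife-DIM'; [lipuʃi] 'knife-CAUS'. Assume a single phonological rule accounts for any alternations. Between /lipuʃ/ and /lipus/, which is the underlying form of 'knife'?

In [lipusɔ] and [lipuʃi] the final segment of 'knife' alternates: [s] ~ [ʃ].
If /ʃ/ were underlying and a rule turned it into [s] before the DIM suffix, 'night' would also alternate; but it has [ʃ] in both [rɔmiʃɔ] and [rɔmiʃi].
Therefore /s/ is basic and [ʃ] is derived by palatalization before a front vowel (/s/ becomes palato-alveolar [ʃ] before a front vowel).

/lipus/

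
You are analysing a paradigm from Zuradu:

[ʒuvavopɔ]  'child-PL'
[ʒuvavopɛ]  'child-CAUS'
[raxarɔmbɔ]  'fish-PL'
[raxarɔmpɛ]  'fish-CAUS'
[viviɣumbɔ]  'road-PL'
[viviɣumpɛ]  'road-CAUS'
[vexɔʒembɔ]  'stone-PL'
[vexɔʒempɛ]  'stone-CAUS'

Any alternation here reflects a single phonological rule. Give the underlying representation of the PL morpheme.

The PL morpheme has two allomorphs, [-bɔ] and [-pɔ].
By contrast the CAUS suffix keeps its initial [p] throughout — that segment must be underlying.
So the underlying form is /-bɔ/, and voiced stops become voiceless after a vowel.

/-bɔ/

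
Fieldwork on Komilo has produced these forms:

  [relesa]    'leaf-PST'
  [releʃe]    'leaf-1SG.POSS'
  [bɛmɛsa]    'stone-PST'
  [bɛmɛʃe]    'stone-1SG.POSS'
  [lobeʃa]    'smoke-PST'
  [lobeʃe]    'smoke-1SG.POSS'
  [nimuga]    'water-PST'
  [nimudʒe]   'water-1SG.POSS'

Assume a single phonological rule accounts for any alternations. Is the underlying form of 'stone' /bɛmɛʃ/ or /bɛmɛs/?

The stem for 'stone' ends in [s] in [bɛmɛsa] but [ʃ] in [bɛmɛʃe].
If /ʃ/ were underlying and a rule turned it into [s] before the PST suffix, 'smoke' would also alternate; but it has [ʃ] in both [lobeʃa] and [lobeʃe].
So /s/ is underlying, and a rule of palatalization before a front vowel — /g/ and /s/ become palato-alveolar [dʒ] and [ʃ] before a front vowel — gives [ʃ].

/bɛmɛs/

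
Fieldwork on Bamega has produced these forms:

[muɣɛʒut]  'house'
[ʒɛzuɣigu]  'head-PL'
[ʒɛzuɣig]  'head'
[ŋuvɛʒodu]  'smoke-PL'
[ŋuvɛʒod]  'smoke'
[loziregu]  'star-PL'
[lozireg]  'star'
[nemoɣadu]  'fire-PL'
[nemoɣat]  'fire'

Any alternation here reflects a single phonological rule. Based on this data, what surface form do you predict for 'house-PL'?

The root 'fire' surfaces as [nemoɣadu] and [nemoɣat], with a stem-final [d] ~ [t] alternation.
The stem 'smoke' ([ŋuvɛʒodu], [ŋuvɛʒod]) shows [d] unchanged in both environments, so [d] cannot be basic with [t] derived in isolation.
The alternation reflects intervocalic voicing: voiceless stops become voiced between vowels. /t/ is underlying.
The one attested form of 'house', [muɣɛʒut], shows underlying /muɣɛʒut/. Applying the same rule between vowels gives [muɣɛʒudu].

[muɣɛʒudu]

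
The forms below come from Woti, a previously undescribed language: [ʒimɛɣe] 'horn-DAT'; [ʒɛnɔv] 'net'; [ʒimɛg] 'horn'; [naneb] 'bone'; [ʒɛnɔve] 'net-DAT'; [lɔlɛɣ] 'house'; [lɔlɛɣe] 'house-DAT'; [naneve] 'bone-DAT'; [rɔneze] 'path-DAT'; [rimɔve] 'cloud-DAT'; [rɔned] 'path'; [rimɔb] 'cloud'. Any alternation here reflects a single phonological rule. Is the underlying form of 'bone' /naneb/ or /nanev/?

'bone' shows [b] ~ [v] at the end of the stem ([naneb] vs [naneve]).
But 'net' keeps [v] in both environments ([ʒɛnɔv], [ʒɛnɔve]), so there is no rule changing /v/ to [b] in isolation.
So /b/ is underlying, and a rule of intervocalic spirantization — voiced stops become fricatives between vowels — gives [v].

/naneb/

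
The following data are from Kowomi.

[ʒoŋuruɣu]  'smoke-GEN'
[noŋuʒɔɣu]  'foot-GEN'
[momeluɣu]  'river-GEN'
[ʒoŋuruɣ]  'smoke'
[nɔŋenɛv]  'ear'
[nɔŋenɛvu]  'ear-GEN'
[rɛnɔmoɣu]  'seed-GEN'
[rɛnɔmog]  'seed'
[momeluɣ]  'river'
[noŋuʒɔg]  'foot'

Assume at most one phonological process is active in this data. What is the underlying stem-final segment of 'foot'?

'foot' shows [g] ~ [ɣ] at the end of the stem ([noŋuʒɔg] vs [noŋuʒɔɣu]).
The stem 'smoke' ([ʒoŋuruɣ], [ʒoŋuruɣu]) shows [ɣ] unchanged in both environments, so [ɣ] cannot be basic with [g] derived in isolation.
The alternation reflects intervocalic spirantization: voiced stops become fricatives between vowels. /g/ is underlying.

/g/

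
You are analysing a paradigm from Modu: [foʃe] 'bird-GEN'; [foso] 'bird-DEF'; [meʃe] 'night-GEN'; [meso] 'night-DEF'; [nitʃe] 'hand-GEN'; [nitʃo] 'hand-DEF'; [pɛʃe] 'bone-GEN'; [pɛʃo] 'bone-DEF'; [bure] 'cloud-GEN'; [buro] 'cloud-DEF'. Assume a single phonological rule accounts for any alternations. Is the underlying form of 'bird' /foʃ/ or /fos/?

/fos/

In [foʃe] and [foso] the final segment of 'bird' alternates: [ʃ] ~ [s].
Compare 'bone', with invariant [ʃ] in [pɛʃe] and [pɛʃo]: an analysis with underlying /ʃ/ and a rule producing [s] before the DEF suffix would wrongly predict alternation here too.
Therefore /s/ is basic and [ʃ] is derived by palatalization before a front vowel (/s/ becomes palato-alveolar [ʃ] before a front vowel).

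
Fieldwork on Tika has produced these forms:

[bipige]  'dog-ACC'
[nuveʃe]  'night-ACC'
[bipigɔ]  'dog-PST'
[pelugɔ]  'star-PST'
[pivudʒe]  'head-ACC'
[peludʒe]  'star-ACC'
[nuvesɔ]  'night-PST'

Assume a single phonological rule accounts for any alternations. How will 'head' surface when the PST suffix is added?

In [peludʒe] and [pelugɔ] the final segment of 'star' alternates: [dʒ] ~ [g].
If /g/ were underlying and a rule turned it into [dʒ] before the ACC suffix, 'dog' would also alternate; but it has [g] in both [bipige] and [bipigɔ].
So /dʒ/ is underlying, and a rule of depalatalization — palato-alveolar /dʒ/ and /ʃ/ become [g] and [s] when no front vowel follows — gives [g].
From [pivudʒe] the stem 'head' is /pivudʒ/; when no front vowel follows this yields [pivugɔ].

[pivugɔ]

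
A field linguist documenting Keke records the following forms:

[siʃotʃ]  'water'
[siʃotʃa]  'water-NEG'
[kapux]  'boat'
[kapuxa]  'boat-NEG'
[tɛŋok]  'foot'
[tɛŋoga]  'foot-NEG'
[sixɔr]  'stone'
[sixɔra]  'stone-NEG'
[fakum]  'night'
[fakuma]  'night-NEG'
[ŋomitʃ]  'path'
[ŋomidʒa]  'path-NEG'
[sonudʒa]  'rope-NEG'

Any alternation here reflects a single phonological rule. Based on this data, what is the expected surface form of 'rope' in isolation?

[sonutʃ]

The stem for 'path' ends in [tʃ] in [ŋomitʃ] but [dʒ] in [ŋomidʒa].
The stem 'water' ([siʃotʃ], [siʃotʃa]) shows [tʃ] unchanged in both environments, so [tʃ] cannot be basic with [dʒ] derived before the NEG suffix.
Therefore /dʒ/ is basic and [tʃ] is derived by word-final obstruent devoicing (voiced obstruents become voiceless word-finally).
From [sonudʒa] the stem 'rope' is /sonudʒ/; word-finally this yields [sonutʃ].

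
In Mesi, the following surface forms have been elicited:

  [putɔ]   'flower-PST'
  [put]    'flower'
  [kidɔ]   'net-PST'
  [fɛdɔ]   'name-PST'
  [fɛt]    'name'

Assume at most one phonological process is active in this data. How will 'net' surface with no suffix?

[kit]

'name' shows [d] ~ [t] at the end of the stem ([fɛdɔ] vs [fɛt]).
If /t/ were underlying and a rule turned it into [d] before the PST suffix, 'flower' would also alternate; but it has [t] in both [putɔ] and [put].
So /d/ is underlying, and a rule of word-final obstruent devoicing — voiced obstruents become voiceless word-finally — gives [t].
The one attested form of 'net', [kidɔ], shows underlying /kid/. Applying the same rule word-finally gives [kit].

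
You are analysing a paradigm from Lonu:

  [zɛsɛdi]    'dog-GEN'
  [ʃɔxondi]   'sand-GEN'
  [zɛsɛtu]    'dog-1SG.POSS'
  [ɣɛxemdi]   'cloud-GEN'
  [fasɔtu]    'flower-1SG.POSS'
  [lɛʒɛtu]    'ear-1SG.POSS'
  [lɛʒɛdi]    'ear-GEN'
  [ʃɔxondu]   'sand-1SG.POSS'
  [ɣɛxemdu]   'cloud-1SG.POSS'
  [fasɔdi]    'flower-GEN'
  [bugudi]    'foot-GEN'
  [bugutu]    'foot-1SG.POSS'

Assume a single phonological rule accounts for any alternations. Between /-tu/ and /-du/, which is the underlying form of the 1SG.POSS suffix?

/-tu/

The 1SG.POSS suffix surfaces as [-du] and [-tu], depending on the final segment of the stem.
By contrast the GEN suffix keeps its initial [d] throughout — that segment must be underlying.
The 1SG.POSS suffix is therefore /-tu/ underlyingly, with post-nasal voicing: voiceless stops become voiced after a nasal.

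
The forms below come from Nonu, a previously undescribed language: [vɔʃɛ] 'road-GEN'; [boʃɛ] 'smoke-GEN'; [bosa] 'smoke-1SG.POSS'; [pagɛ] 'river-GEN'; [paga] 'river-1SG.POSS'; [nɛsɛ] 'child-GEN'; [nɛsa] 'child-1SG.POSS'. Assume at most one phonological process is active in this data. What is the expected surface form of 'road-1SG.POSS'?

[vɔsa]

The stem for 'smoke' ends in [ʃ] in [boʃɛ] but [s] in [bosa].
If /s/ were underlying and a rule turned it into [ʃ] before the GEN suffix, 'child' would also alternate; but it has [s] in both [nɛsɛ] and [nɛsa].
The underlying segment must be /ʃ/; palato-alveolar /ʃ/ becomes [s] when no front vowel follows, yielding [s] there.
From [vɔʃɛ] the stem 'road' is /vɔʃ/; when no front vowel follows this yields [vɔsa].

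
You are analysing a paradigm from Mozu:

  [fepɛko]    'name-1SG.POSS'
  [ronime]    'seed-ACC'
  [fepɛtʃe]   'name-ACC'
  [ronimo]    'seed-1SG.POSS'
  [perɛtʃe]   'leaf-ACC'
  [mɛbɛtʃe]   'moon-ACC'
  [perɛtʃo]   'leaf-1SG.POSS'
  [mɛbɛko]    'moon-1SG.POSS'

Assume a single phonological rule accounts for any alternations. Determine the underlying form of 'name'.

'name' shows [tʃ] ~ [k] at the end of the stem ([fepɛtʃe] vs [fepɛko]).
If /tʃ/ were underlying and a rule turned it into [k] before the 1SG.POSS suffix, 'leaf' would also alternate; but it has [tʃ] in both [perɛtʃe] and [perɛtʃo].
Therefore /k/ is basic and [tʃ] is derived by palatalization before a front vowel (/k/ becomes palato-alveolar [tʃ] before a front vowel).
Hence 'name' is /fepɛk/ underlyingly.

/fepɛk/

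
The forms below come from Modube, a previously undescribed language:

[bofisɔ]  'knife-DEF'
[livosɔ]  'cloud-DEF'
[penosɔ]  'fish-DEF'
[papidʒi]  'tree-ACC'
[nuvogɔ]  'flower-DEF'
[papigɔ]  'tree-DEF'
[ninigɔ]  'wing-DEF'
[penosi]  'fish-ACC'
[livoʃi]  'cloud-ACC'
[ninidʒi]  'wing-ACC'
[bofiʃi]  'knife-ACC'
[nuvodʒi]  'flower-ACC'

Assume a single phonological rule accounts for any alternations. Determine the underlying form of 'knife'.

/bofiʃ/

The root 'knife' surfaces as [bofiʃi] and [bofisɔ], with a stem-final [ʃ] ~ [s] alternation.
Compare 'fish', with invariant [s] in [penosi] and [penosɔ]: an analysis with underlying /s/ and a rule producing [ʃ] before the ACC suffix would wrongly predict alternation here too.
Therefore /ʃ/ is basic and [s] is derived by depalatalization (palato-alveolar /dʒ/ and /ʃ/ become [g] and [s] when no front vowel follows).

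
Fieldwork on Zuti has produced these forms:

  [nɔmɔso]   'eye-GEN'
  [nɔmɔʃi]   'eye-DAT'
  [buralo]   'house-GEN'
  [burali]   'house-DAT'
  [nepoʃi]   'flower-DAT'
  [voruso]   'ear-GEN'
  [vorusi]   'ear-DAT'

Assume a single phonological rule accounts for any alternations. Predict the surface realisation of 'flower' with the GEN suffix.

In [nɔmɔso] and [nɔmɔʃi] the final segment of 'eye' alternates: [s] ~ [ʃ].
The stem 'ear' ([voruso], [vorusi]) shows [s] unchanged in both environments, so [s] cannot be basic with [ʃ] derived before the DAT suffix.
So /ʃ/ is underlying, and a rule of depalatalization — palato-alveolar /ʃ/ becomes [s] when no front vowel follows — gives [s].
From [nepoʃi] the stem 'flower' is /nepoʃ/; when no front vowel follows this yields [neposo].

[neposo]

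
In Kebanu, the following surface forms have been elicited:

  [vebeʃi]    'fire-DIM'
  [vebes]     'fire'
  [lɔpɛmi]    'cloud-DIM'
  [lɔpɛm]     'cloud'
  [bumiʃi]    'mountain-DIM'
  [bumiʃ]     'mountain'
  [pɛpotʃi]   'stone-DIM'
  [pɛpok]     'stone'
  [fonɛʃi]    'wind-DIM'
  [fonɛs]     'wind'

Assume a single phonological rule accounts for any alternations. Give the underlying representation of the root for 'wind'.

The stem for 'wind' ends in [ʃ] in [fonɛʃi] but [s] in [fonɛs].
Compare 'mountain', with invariant [ʃ] in [bumiʃi] and [bumiʃ]: an analysis with underlying /ʃ/ and a rule producing [s] in isolation would wrongly predict alternation here too.
So /s/ is underlying, and a rule of palatalization before a front vowel — /k/ and /s/ become palato-alveolar [tʃ] and [ʃ] before a front vowel — gives [ʃ].
Hence 'wind' is /fonɛs/ underlyingly.

/fonɛs/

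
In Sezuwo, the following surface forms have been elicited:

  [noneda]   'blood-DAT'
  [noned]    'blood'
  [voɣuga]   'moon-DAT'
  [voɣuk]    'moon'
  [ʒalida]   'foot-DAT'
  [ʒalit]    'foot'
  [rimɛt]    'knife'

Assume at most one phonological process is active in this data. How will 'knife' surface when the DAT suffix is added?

The stem for 'foot' ends in [d] in [ʒalida] but [t] in [ʒalit].
The stem 'blood' ([noneda], [noned]) shows [d] unchanged in both environments, so [d] cannot be basic with [t] derived in isolation.
The underlying segment must be /t/; voiceless stops become voiced between vowels, yielding [d] there.
From [rimɛt] the stem 'knife' is /rimɛt/; between vowels this yields [rimɛda].

[rimɛda]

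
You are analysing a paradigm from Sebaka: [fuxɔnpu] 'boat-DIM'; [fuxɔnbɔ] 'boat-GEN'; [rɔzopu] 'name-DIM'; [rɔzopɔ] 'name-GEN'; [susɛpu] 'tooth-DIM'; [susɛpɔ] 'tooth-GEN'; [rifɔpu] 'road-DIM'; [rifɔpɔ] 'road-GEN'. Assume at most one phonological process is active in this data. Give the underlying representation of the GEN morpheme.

/-bɔ/

The GEN morpheme has two allomorphs, [-bɔ] and [-pɔ].
By contrast the DIM suffix keeps its initial [p] throughout — that segment must be underlying.
The GEN suffix is therefore /-bɔ/ underlyingly, with post-vocalic devoicing: voiced stops become voiceless after a vowel.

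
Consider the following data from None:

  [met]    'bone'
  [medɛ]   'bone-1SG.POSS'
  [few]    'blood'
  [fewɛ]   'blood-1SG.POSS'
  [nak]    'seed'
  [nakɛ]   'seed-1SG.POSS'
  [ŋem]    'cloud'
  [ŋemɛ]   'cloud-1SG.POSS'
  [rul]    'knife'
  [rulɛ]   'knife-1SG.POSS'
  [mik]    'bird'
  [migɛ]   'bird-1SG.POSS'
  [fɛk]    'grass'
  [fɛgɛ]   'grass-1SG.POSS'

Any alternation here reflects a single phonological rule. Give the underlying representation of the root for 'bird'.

The stem for 'bird' ends in [k] in [mik] but [g] in [migɛ].
The stem 'seed' ([nak], [nakɛ]) shows [k] unchanged in both environments, so [k] cannot be basic with [g] derived before the 1SG.POSS suffix.
The alternation reflects word-final obstruent devoicing: voiced obstruents become voiceless word-finally. /g/ is underlying.
Hence 'bird' is /mig/ underlyingly.

/mig/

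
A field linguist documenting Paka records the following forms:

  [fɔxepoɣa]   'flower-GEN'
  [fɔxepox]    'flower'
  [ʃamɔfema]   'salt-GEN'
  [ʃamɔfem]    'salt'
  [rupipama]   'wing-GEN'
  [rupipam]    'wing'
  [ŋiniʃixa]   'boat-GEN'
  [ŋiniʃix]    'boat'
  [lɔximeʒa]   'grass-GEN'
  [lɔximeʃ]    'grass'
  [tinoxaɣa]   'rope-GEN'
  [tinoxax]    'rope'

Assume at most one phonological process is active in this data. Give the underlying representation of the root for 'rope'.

The root 'rope' surfaces as [tinoxaɣa] and [tinoxax], with a stem-final [ɣ] ~ [x] alternation.
But 'boat' keeps [x] in both environments ([ŋiniʃixa], [ŋiniʃix]), so there is no rule changing /x/ to [ɣ] before the GEN suffix.
The underlying segment must be /ɣ/; voiced obstruents become voiceless word-finally, yielding [x] there.

/tinoxaɣ/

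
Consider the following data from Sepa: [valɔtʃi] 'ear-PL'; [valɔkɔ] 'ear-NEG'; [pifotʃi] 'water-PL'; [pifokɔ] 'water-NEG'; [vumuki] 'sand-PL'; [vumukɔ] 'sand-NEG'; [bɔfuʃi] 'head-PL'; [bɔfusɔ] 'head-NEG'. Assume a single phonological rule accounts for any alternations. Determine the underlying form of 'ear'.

/valɔtʃ/

'ear' shows [tʃ] ~ [k] at the end of the stem ([valɔtʃi] vs [valɔkɔ]).
But 'sand' keeps [k] in both environments ([vumuki], [vumukɔ]), so there is no rule changing /k/ to [tʃ] before the PL suffix.
Therefore /tʃ/ is basic and [k] is derived by depalatalization (palato-alveolar /tʃ/ and /ʃ/ become [k] and [s] when no front vowel follows).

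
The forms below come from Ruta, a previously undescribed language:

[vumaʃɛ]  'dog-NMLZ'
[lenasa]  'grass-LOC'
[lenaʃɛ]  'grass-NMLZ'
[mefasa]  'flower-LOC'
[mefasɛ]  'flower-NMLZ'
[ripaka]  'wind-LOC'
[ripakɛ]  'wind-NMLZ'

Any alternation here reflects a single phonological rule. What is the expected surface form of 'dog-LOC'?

[vumasa]

The root 'grass' surfaces as [lenasa] and [lenaʃɛ], with a stem-final [s] ~ [ʃ] alternation.
The stem 'flower' ([mefasa], [mefasɛ]) shows [s] unchanged in both environments, so [s] cannot be basic with [ʃ] derived before the NMLZ suffix.
Therefore /ʃ/ is basic and [s] is derived by depalatalization (palato-alveolar /ʃ/ becomes [s] when no front vowel follows).
From [vumaʃɛ] the stem 'dog' is /vumaʃ/; when no front vowel follows this yields [vumasa].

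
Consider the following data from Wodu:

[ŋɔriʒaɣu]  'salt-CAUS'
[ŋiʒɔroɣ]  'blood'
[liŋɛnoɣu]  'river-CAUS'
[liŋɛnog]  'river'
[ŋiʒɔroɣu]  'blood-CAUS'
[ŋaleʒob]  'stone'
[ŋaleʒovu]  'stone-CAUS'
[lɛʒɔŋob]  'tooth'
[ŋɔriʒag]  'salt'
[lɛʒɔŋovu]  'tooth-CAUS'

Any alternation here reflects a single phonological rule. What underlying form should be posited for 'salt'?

'salt' shows [g] ~ [ɣ] at the end of the stem ([ŋɔriʒag] vs [ŋɔriʒaɣu]).
The stem 'blood' ([ŋiʒɔroɣ], [ŋiʒɔroɣu]) shows [ɣ] unchanged in both environments, so [ɣ] cannot be basic with [g] derived in isolation.
So /g/ is underlying, and a rule of intervocalic spirantization — voiced stops become fricatives between vowels — gives [ɣ].
The underlying form of 'salt' is therefore /ŋɔriʒag/.

/ŋɔriʒag/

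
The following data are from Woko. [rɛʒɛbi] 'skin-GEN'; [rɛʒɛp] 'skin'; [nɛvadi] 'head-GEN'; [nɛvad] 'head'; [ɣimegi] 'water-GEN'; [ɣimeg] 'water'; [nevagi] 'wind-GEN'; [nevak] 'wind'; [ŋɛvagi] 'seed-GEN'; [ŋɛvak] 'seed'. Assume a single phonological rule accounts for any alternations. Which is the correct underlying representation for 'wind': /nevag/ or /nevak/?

/nevak/

The stem for 'wind' ends in [g] in [nevagi] but [k] in [nevak].
The stem 'water' ([ɣimegi], [ɣimeg]) shows [g] unchanged in both environments, so [g] cannot be basic with [k] derived in isolation.
The alternation reflects intervocalic voicing: voiceless stops become voiced between vowels. /k/ is underlying.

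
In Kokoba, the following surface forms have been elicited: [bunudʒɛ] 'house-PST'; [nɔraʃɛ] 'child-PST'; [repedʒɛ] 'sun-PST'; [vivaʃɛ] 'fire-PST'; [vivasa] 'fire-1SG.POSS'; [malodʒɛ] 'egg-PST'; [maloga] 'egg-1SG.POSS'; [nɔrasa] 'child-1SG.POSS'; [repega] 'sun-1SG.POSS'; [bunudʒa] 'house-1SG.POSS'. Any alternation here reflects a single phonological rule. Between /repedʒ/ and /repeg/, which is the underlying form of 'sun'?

'sun' shows [dʒ] ~ [g] at the end of the stem ([repedʒɛ] vs [repega]).
If /dʒ/ were underlying and a rule turned it into [g] before the 1SG.POSS suffix, 'house' would also alternate; but it has [dʒ] in both [bunudʒɛ] and [bunudʒa].
Therefore /g/ is basic and [dʒ] is derived by palatalization before a front vowel (/g/ and /s/ become palato-alveolar [dʒ] and [ʃ] before a front vowel).

/repeg/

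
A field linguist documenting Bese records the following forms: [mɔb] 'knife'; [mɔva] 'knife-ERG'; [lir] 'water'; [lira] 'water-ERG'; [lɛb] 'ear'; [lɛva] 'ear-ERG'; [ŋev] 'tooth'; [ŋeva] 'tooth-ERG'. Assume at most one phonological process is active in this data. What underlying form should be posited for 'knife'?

/mɔb/

'knife' shows [b] ~ [v] at the end of the stem ([mɔb] vs [mɔva]).
But 'tooth' keeps [v] in both environments ([ŋev], [ŋeva]), so there is no rule changing /v/ to [b] in isolation.
The underlying segment must be /b/; voiced stops become fricatives between vowels, yielding [v] there.
Hence 'knife' is /mɔb/ underlyingly.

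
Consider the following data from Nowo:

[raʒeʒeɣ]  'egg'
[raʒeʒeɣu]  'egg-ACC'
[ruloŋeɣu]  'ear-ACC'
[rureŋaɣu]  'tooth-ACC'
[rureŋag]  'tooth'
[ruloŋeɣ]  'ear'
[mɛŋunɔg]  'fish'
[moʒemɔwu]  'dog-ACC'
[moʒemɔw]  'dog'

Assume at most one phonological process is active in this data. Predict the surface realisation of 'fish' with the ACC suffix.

[mɛŋunɔɣu]

In [rureŋaɣu] and [rureŋag] the final segment of 'tooth' alternates: [ɣ] ~ [g].
The stem 'ear' ([ruloŋeɣu], [ruloŋeɣ]) shows [ɣ] unchanged in both environments, so [ɣ] cannot be basic with [g] derived in isolation.
The alternation reflects intervocalic spirantization: voiced stops become fricatives between vowels. /g/ is underlying.
From [mɛŋunɔg] the stem 'fish' is /mɛŋunɔg/; between vowels this yields [mɛŋunɔɣu].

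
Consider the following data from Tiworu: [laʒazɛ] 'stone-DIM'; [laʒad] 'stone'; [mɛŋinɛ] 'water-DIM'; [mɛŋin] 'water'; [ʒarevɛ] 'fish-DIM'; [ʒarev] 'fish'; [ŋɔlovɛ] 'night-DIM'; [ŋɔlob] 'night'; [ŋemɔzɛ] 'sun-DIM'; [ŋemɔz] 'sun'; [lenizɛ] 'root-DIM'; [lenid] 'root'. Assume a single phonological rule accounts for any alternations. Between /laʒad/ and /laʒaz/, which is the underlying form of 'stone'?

The root 'stone' surfaces as [laʒazɛ] and [laʒad], with a stem-final [z] ~ [d] alternation.
Compare 'sun', with invariant [z] in [ŋemɔzɛ] and [ŋemɔz]: an analysis with underlying /z/ and a rule producing [d] in isolation would wrongly predict alternation here too.
Therefore /d/ is basic and [z] is derived by intervocalic spirantization (voiced stops become fricatives between vowels).

/laʒad/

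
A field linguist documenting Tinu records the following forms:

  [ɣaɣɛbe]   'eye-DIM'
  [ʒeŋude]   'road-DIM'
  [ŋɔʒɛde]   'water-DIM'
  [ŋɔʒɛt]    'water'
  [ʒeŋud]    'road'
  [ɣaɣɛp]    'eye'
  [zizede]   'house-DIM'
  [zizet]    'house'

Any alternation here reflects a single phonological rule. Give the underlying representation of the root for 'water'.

/ŋɔʒɛt/

The stem for 'water' ends in [d] in [ŋɔʒɛde] but [t] in [ŋɔʒɛt].
Compare 'road', with invariant [d] in [ʒeŋude] and [ʒeŋud]: an analysis with underlying /d/ and a rule producing [t] in isolation would wrongly predict alternation here too.
So /t/ is underlying, and a rule of intervocalic voicing — voiceless stops become voiced between vowels — gives [d].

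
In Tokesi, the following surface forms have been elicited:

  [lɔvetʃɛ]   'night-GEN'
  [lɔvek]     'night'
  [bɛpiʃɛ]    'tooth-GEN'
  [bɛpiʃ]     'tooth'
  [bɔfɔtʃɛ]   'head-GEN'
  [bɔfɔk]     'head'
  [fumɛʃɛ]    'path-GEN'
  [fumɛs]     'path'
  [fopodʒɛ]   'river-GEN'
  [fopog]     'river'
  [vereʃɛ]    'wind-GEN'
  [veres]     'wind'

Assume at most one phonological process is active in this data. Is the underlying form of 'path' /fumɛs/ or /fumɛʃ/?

In [fumɛʃɛ] and [fumɛs] the final segment of 'path' alternates: [ʃ] ~ [s].
The stem 'tooth' ([bɛpiʃɛ], [bɛpiʃ]) shows [ʃ] unchanged in both environments, so [ʃ] cannot be basic with [s] derived in isolation.
So /s/ is underlying, and a rule of palatalization before a front vowel — /k/, /g/ and /s/ become palato-alveolar [tʃ], [dʒ] and [ʃ] before a front vowel — gives [ʃ].

/fumɛs/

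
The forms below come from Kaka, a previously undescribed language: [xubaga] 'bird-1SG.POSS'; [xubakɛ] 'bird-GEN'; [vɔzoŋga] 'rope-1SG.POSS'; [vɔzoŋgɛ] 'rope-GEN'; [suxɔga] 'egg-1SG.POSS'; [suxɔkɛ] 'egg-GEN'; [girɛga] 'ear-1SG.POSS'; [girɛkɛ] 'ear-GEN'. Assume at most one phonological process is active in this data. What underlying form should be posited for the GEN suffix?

/-kɛ/

The GEN suffix surfaces as [-gɛ] and [-kɛ], depending on the final segment of the stem.
By contrast the 1SG.POSS suffix keeps its initial [g] throughout — that segment must be underlying.
The GEN suffix is therefore /-kɛ/ underlyingly, with post-nasal voicing: voiceless stops become voiced after a nasal.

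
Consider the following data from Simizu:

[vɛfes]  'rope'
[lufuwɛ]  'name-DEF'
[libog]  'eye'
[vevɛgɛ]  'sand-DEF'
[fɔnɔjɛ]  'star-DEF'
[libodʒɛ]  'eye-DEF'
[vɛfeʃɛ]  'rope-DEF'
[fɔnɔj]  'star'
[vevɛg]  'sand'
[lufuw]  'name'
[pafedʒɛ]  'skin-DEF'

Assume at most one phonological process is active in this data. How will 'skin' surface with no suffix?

[pafeg]

The stem for 'eye' ends in [dʒ] in [libodʒɛ] but [g] in [libog].
Compare 'sand', with invariant [g] in [vevɛgɛ] and [vevɛg]: an analysis with underlying /g/ and a rule producing [dʒ] before the DEF suffix would wrongly predict alternation here too.
Therefore /dʒ/ is basic and [g] is derived by depalatalization (palato-alveolar /dʒ/ and /ʃ/ become [g] and [s] when no front vowel follows).
From [pafedʒɛ] the stem 'skin' is /pafedʒ/; when no front vowel follows this yields [pafeg].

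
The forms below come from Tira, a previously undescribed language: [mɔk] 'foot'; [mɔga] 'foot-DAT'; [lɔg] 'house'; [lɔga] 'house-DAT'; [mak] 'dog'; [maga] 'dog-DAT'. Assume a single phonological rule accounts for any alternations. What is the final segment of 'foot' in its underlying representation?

In [mɔk] and [mɔga] the final segment of 'foot' alternates: [k] ~ [g].
Compare 'house', with invariant [g] in [lɔg] and [lɔga]: an analysis with underlying /g/ and a rule producing [k] in isolation would wrongly predict alternation here too.
The alternation reflects intervocalic voicing: voiceless stops become voiced between vowels. /k/ is underlying.

/k/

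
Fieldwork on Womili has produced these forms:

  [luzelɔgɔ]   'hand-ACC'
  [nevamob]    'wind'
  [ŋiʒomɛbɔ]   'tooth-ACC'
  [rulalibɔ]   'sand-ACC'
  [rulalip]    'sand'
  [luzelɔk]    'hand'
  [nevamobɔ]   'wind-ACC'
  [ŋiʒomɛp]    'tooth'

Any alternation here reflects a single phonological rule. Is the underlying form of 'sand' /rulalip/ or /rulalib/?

/rulalip/

The root 'sand' surfaces as [rulalip] and [rulalibɔ], with a stem-final [p] ~ [b] alternation.
The stem 'wind' ([nevamob], [nevamobɔ]) shows [b] unchanged in both environments, so [b] cannot be basic with [p] derived in isolation.
Therefore /p/ is basic and [b] is derived by intervocalic voicing (voiceless stops become voiced between vowels).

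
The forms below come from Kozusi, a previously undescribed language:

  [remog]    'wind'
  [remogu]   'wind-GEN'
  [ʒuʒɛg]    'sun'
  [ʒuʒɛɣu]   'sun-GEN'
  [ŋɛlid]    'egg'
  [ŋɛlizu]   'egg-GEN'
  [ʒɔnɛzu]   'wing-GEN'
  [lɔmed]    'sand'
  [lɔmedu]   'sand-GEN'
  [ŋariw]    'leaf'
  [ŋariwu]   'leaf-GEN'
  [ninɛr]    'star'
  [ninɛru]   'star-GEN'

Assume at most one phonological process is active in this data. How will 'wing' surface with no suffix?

[ʒɔnɛd]

The root 'egg' surfaces as [ŋɛlid] and [ŋɛlizu], with a stem-final [d] ~ [z] alternation.
The stem 'sand' ([lɔmed], [lɔmedu]) shows [d] unchanged in both environments, so [d] cannot be basic with [z] derived before the GEN suffix.
The underlying segment must be /z/; voiced fricatives become stops word-finally, yielding [d] there.
From [ʒɔnɛzu] the stem 'wing' is /ʒɔnɛz/; word-finally this yields [ʒɔnɛd].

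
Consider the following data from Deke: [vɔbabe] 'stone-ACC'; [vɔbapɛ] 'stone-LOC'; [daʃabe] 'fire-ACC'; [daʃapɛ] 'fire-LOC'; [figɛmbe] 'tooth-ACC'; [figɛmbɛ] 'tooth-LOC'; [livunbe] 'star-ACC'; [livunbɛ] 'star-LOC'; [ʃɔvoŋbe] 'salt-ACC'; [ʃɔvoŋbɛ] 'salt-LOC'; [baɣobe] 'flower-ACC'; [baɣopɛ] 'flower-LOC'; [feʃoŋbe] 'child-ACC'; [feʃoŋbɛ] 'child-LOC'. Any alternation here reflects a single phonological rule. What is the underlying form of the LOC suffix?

/-pɛ/

The LOC suffix surfaces as [-bɛ] and [-pɛ], depending on the final segment of the stem.
The ACC suffix, which begins with [b], is invariant after every stem; so [b] is not altered by any rule here.
So the underlying form is /-pɛ/, and voiceless stops become voiced after a nasal.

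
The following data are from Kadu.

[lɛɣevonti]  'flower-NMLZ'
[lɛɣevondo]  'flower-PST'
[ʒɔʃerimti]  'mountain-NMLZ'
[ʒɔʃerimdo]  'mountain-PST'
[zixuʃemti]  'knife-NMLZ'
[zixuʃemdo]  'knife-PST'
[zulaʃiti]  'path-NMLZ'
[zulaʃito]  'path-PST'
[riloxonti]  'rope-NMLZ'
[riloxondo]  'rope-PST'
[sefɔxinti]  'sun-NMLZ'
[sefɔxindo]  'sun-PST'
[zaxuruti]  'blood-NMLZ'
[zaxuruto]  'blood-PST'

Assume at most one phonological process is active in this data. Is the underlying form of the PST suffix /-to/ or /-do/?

The PST morpheme has two allomorphs, [-do] and [-to].
By contrast the NMLZ suffix keeps its initial [t] throughout — that segment must be underlying.
So the underlying form is /-do/, and voiced stops become voiceless after a vowel.

/-do/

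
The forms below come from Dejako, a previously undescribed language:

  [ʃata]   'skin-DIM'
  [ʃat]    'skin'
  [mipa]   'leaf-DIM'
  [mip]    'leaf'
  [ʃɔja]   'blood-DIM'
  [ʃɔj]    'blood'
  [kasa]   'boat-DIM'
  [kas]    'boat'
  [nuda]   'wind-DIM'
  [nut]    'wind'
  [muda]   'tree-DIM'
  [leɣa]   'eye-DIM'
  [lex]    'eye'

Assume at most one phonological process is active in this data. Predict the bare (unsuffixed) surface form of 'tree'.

[mut]

The stem for 'wind' ends in [d] in [nuda] but [t] in [nut].
If /t/ were underlying and a rule turned it into [d] before the DIM suffix, 'skin' would also alternate; but it has [t] in both [ʃata] and [ʃat].
So /d/ is underlying, and a rule of word-final obstruent devoicing — voiced obstruents become voiceless word-finally — gives [t].
The one attested form of 'tree', [muda], shows underlying /mud/. Applying the same rule word-finally gives [mut].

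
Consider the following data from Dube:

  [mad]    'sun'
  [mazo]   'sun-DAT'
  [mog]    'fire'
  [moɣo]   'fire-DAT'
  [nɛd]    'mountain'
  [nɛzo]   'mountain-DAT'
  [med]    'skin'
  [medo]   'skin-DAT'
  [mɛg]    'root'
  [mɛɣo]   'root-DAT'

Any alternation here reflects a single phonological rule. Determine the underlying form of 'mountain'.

The root 'mountain' surfaces as [nɛd] and [nɛzo], with a stem-final [d] ~ [z] alternation.
But 'skin' keeps [d] in both environments ([med], [medo]), so there is no rule changing /d/ to [z] before the DAT suffix.
So /z/ is underlying, and a rule of word-final hardening — voiced fricatives become stops word-finally — gives [d].
So 'mountain' = /nɛz/.

/nɛz/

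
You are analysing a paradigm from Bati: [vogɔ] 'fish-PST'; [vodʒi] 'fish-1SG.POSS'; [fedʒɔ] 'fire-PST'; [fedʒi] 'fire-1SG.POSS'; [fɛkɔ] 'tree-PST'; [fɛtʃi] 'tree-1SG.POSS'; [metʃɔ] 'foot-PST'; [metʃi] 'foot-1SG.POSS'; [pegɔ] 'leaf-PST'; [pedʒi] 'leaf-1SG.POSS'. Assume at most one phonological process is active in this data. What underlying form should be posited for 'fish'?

/vog/

The stem for 'fish' ends in [g] in [vogɔ] but [dʒ] in [vodʒi].
Compare 'fire', with invariant [dʒ] in [fedʒɔ] and [fedʒi]: an analysis with underlying /dʒ/ and a rule producing [g] before the PST suffix would wrongly predict alternation here too.
So /g/ is underlying, and a rule of palatalization before a front vowel — /k/ and /g/ become palato-alveolar [tʃ] and [dʒ] before a front vowel — gives [dʒ].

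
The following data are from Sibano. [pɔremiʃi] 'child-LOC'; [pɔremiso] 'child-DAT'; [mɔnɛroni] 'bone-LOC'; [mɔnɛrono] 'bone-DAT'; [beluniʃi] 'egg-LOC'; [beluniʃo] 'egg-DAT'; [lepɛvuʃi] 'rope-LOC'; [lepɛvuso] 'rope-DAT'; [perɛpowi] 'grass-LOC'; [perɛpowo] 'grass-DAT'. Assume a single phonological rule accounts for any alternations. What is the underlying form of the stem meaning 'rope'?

'rope' shows [ʃ] ~ [s] at the end of the stem ([lepɛvuʃi] vs [lepɛvuso]).
Compare 'egg', with invariant [ʃ] in [beluniʃi] and [beluniʃo]: an analysis with underlying /ʃ/ and a rule producing [s] before the DAT suffix would wrongly predict alternation here too.
Therefore /s/ is basic and [ʃ] is derived by palatalization before a front vowel (/s/ becomes palato-alveolar [ʃ] before a front vowel).

/lepɛvus/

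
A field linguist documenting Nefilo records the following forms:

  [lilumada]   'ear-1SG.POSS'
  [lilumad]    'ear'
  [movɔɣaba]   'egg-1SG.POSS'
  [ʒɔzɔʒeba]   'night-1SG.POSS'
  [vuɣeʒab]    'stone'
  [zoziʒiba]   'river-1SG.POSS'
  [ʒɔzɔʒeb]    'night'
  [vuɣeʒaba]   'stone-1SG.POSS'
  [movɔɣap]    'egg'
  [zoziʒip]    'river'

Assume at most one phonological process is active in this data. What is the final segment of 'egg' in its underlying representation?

The root 'egg' surfaces as [movɔɣap] and [movɔɣaba], with a stem-final [p] ~ [b] alternation.
If /b/ were underlying and a rule turned it into [p] in isolation, 'stone' would also alternate; but it has [b] in both [vuɣeʒab] and [vuɣeʒaba].
So /p/ is underlying, and a rule of intervocalic voicing — voiceless stops become voiced between vowels — gives [b].

/p/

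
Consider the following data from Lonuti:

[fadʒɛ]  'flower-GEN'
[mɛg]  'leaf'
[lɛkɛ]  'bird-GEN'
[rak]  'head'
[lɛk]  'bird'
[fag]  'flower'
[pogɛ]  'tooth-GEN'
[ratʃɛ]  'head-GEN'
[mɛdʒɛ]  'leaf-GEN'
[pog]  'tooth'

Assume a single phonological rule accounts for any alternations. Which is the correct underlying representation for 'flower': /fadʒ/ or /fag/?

/fadʒ/

In [fadʒɛ] and [fag] the final segment of 'flower' alternates: [dʒ] ~ [g].
Compare 'tooth', with invariant [g] in [pogɛ] and [pog]: an analysis with underlying /g/ and a rule producing [dʒ] before the GEN suffix would wrongly predict alternation here too.
The alternation reflects depalatalization: palato-alveolar /tʃ/ and /dʒ/ become [k] and [g] when no front vowel follows. /dʒ/ is underlying.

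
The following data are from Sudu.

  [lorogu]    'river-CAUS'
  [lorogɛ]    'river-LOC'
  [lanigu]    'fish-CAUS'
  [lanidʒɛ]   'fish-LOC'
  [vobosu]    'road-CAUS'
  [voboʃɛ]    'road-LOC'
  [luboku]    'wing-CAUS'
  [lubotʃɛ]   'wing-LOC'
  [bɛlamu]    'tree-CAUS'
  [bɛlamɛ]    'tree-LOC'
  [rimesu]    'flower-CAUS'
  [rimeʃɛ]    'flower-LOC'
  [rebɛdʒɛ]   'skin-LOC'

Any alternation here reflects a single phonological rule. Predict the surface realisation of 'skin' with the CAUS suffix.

The root 'fish' surfaces as [lanigu] and [lanidʒɛ], with a stem-final [g] ~ [dʒ] alternation.
Compare 'river', with invariant [g] in [lorogu] and [lorogɛ]: an analysis with underlying /g/ and a rule producing [dʒ] before the LOC suffix would wrongly predict alternation here too.
So /dʒ/ is underlying, and a rule of depalatalization — palato-alveolar /tʃ/, /dʒ/ and /ʃ/ become [k], [g] and [s] when no front vowel follows — gives [g].
The one attested form of 'skin', [rebɛdʒɛ], shows underlying /rebɛdʒ/. Applying the same rule when no front vowel follows gives [rebɛgu].

[rebɛgu]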